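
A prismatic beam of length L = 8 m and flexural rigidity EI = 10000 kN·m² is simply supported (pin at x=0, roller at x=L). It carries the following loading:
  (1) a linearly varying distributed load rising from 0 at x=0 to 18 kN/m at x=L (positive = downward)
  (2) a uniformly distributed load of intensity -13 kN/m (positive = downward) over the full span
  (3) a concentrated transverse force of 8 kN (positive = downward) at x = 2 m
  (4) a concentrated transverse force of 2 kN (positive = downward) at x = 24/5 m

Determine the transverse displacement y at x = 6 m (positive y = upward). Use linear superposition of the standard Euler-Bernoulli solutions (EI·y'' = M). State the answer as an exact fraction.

y(6) = 31831/3750000 m

Load 1 — triangular load w₀=18 kN/m (0→w₀ over full span):
  y_1 = -w₀x(7L⁴-10L²x²+3x⁴)/(360LEI) = -18·6·(7·8⁴-10·8²·6²+3·6⁴)/(360·8·10000) = -357/10000 m
Load 2 — uniform load w=-13 kN/m over full span:
  y_2 = -wx(L³-2Lx²+x³)/(24EI) = -(-13)·6·(8³-2·8·6²+6³)/(24·10000) = 247/5000 m
Load 3 — point force P=8 kN at a=2 m (b=L-a=6):
  y_3 = -Pa(L-x)(2Lx-a²-x²)/(6LEI)  [x>a] = -8·2·(8-6)·(2·8·6-2²-6²)/(6·8·10000) = -7/1875 m
Load 4 — point force P=2 kN at a=24/5 m (b=L-a=16/5):
  y_4 = -Pa(L-x)(2Lx-a²-x²)/(6LEI)  [x>a] = -2·(24/5)·(8-6)·(2·8·6-(24/5)²-6²)/(6·8·10000) = -231/156250 m
Superposition: y = Σ y_i = 31831/3750000 m ≈ 0.008488 m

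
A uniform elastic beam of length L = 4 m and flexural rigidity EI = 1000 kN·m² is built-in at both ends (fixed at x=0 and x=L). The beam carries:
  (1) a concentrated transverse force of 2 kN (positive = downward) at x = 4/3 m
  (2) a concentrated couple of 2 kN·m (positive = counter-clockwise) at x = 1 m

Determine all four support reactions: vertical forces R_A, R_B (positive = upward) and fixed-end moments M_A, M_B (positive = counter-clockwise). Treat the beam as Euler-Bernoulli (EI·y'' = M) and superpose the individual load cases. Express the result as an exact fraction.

Load 1 — point force P=2 kN at a=4/3 m (b=L-a=8/3):
  R_A = Pb²(3a+b)/L³ = 2·(8/3)²·(3·(4/3)+(8/3))/4³ = 40/27 kN
  M_A = Pab²/L² = 2·(4/3)·(8/3)²/4² = 32/27 kN·m
  R_B = Pa²(a+3b)/L³ = 2·(4/3)²·((4/3)+3·(8/3))/4³ = 14/27 kN
  M_B = -Pa²b/L² = -2·(4/3)²·(8/3)/4² = -16/27 kN·m
Load 2 — applied couple M₀=2 kN·m at a=1 m (b=L-a=3):
  R_A = 6M₀ab/L³ = 6·2·1·3/4³ = 9/16 kN
  M_A = M₀b(2a-b)/L² = 2·3·(2·1-3)/4² = -3/8 kN·m
  R_B = -6M₀ab/L³ = -6·2·1·3/4³ = -9/16 kN
  M_B = M₀a(2b-a)/L² = 2·1·(2·3-1)/4² = 5/8 kN·m
Superposition: R_A = 883/432 kN, M_A = 175/216 kN·m, R_B = -19/432 kN, M_B = 7/216 kN·m

R_A = 883/432 kN, M_A = 175/216 kN·m, R_B = -19/432 kN, M_B = 7/216 kN·m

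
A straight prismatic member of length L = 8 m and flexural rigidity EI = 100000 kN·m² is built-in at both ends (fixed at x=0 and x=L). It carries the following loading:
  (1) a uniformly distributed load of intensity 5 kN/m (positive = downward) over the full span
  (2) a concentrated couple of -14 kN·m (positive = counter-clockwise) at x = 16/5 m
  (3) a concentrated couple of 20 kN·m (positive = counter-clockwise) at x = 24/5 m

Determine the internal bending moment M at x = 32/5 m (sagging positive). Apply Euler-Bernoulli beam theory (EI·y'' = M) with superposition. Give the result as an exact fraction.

Load 1 — uniform load w=5 kN/m over full span:
  M_1 = wLx/2 - wL²/12 - wx²/2 = 5·8·(32/5)/2 - 5·8²/12 - 5·(32/5)²/2 = -16/15 kN·m
Load 2 — applied couple M₀=-14 kN·m at a=16/5 m (b=L-a=24/5):
  M_2 = R_Ax - M_A - M₀  [x>a] with R_A=-63/25, M_A=-42/25 = (-63/25)·(32/5) - (-42/25) - (-14) = -56/125 kN·m
Load 3 — applied couple M₀=20 kN·m at a=24/5 m (b=L-a=16/5):
  M_3 = R_Ax - M_A - M₀  [x>a] with R_A=18/5, M_A=32/5 = (18/5)·(32/5) - (32/5) - 20 = -84/25 kN·m
Superposition: M = Σ M_i = -1828/375 kN·m ≈ -4.874667 kN·m

M(32/5) = -1828/375 kN·m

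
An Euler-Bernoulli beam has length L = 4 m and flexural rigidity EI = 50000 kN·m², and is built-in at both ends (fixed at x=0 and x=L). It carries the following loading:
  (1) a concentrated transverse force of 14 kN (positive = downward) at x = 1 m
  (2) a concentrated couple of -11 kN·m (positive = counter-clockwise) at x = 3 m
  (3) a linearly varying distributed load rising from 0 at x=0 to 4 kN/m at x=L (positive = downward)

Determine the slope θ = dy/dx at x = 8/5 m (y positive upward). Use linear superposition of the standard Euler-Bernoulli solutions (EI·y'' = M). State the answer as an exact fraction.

Load 1 — point force P=14 kN at a=1 m (b=L-a=3):
  θ_1 = Pa²(L-x)(2bL-(3b+a)(L-x))/(2L³EI)  [x>a] = 14·1²·(4-(8/5))·(2·3·4-(3·3+1)·(4-(8/5)))/(2·4³·50000) = 0 rad
Load 2 — applied couple M₀=-11 kN·m at a=3 m (b=L-a=1):
  θ_2 = (R_Ax²/2 - M_Ax)/EI  [x≤a] with R_A=-99/32, M_A=-55/16 = ((-99/32)·(8/5)²/2 - (-55/16)·(8/5))/50000 = 77/2500000 rad
Load 3 — triangular load w₀=4 kN/m (0→w₀ over full span):
  θ_3 = -w₀(2x(L-x)(L-2x)(x+2L)+x²(L-x)²)/(120LEI) = -4·(2·(8/5)·(4-(8/5))·(4-2·(8/5))·((8/5)+2·4)+(8/5)²·(4-(8/5))²)/(120·4·50000) = -24/1953125 rad
Superposition: θ = Σ θ_i = 1157/62500000 rad ≈ 0.000019 rad

θ(8/5) = 1157/62500000 rad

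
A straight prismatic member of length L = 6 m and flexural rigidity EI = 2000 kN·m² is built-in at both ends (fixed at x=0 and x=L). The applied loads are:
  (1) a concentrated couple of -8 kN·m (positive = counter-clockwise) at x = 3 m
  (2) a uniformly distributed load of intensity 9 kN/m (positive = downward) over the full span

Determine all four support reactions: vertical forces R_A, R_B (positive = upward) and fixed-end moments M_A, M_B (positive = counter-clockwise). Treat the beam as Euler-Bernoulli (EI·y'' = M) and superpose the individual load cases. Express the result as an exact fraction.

R_A = 25 kN, M_A = 25 kN·m, R_B = 29 kN, M_B = -29 kN·m

Load 1 — applied couple M₀=-8 kN·m at a=3 m (b=L-a=3):
  R_A = 6M₀ab/L³ = 6·(-8)·3·3/6³ = -2 kN
  M_A = M₀b(2a-b)/L² = (-8)·3·(2·3-3)/6² = -2 kN·m
  R_B = -6M₀ab/L³ = -6·(-8)·3·3/6³ = 2 kN
  M_B = M₀a(2b-a)/L² = (-8)·3·(2·3-3)/6² = -2 kN·m
Load 2 — uniform load w=9 kN/m over full span:
  R_A = wL/2 = 9·6/2 = 27 kN
  M_A = wL²/12 = 9·6²/12 = 27 kN·m
  R_B = wL/2 = 9·6/2 = 27 kN
  M_B = -wL²/12 = -9·6²/12 = -27 kN·m
Superposition: R_A = 25 kN, M_A = 25 kN·m, R_B = 29 kN, M_B = -29 kN·m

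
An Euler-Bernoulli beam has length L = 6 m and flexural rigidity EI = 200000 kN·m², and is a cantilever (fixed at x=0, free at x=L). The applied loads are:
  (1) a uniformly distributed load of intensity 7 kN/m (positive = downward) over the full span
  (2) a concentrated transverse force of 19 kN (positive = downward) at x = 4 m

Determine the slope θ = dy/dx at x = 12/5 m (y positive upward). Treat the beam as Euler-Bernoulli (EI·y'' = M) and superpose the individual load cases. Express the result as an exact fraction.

Load 1 — uniform load w=7 kN/m over full span:
  θ_1 = -wx(x²-3Lx+3L²)/(6EI) = -7·(12/5)·((12/5)²-3·6·(12/5)+3·6²)/(6·200000) = -3087/3125000 rad
Load 2 — point force P=19 kN at a=4 m (b=L-a=2):
  θ_2 = -Px(2a-x)/(2EI)  [x≤a] = -19·(12/5)·(2·4-(12/5))/(2·200000) = -399/625000 rad
Superposition: θ = Σ θ_i = -2541/1562500 rad ≈ -0.001626 rad

θ(12/5) = -2541/1562500 rad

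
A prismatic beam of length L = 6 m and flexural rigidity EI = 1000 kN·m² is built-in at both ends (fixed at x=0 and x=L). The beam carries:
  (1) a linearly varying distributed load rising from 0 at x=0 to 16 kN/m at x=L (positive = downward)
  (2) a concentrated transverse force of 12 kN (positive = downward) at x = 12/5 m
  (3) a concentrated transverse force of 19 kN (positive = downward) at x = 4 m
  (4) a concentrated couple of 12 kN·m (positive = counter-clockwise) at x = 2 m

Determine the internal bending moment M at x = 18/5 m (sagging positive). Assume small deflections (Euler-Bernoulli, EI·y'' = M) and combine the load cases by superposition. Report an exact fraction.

M(18/5) = 123854/5625 kN·m

Load 1 — triangular load w₀=16 kN/m (0→w₀ over full span):
  M_1 = 3w₀Lx/20 - w₀L²/30 - w₀x³/(6L) = 3·16·6·(18/5)/20 - 16·6²/30 - 16·(18/5)³/(6·6) = 1488/125 kN·m
Load 2 — point force P=12 kN at a=12/5 m (b=L-a=18/5):
  M_2 = Pa²(a+3b)(L-x)/L³ - Pa²b/L²  [x>a] = 12·(12/5)²·((12/5)+3·(18/5))·(6-(18/5))/6³ - 12·(12/5)²·(18/5)/6² = 2016/625 kN·m
Load 3 — point force P=19 kN at a=4 m (b=L-a=2):
  M_3 = Pb²(3a+b)x/L³ - Pab²/L²  [x≤a] = 19·2²·(3·4+2)·(18/5)/6³ - 19·4·2²/6² = 418/45 kN·m
Load 4 — applied couple M₀=12 kN·m at a=2 m (b=L-a=4):
  M_4 = R_Ax - M_A - M₀  [x>a] with R_A=8/3, M_A=0 = (8/3)·(18/5) - 0 - 12 = -12/5 kN·m
Superposition: M = Σ M_i = 123854/5625 kN·m ≈ 22.018489 kN·m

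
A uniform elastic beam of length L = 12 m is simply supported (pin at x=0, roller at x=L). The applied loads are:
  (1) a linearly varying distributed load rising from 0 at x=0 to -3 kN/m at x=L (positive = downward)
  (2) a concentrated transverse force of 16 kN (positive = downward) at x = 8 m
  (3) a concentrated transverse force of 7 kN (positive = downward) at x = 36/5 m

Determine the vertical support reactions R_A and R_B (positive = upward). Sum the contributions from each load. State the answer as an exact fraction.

Load 1 — triangular load w₀=-3 kN/m (0→w₀ over full span):
  R_A = w₀L/6 = (-3)·12/6 = -6 kN
  R_B = w₀L/3 = (-3)·12/3 = -12 kN
Load 2 — point force P=16 kN at a=8 m (b=L-a=4):
  R_A = Pb/L = 16·4/12 = 16/3 kN
  R_B = Pa/L = 16·8/12 = 32/3 kN
Load 3 — point force P=7 kN at a=36/5 m (b=L-a=24/5):
  R_A = Pb/L = 7·(24/5)/12 = 14/5 kN
  R_B = Pa/L = 7·(36/5)/12 = 21/5 kN
Superposition: R_A = 32/15 kN, R_B = 43/15 kN

R_A = 32/15 kN, R_B = 43/15 kN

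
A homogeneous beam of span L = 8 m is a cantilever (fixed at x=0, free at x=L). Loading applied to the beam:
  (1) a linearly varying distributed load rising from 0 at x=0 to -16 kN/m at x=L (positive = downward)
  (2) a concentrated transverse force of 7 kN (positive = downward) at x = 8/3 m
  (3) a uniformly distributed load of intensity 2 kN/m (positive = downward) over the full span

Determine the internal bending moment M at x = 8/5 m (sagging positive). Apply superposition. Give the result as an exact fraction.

M(8/5) = 23984/125 kN·m

Load 1 — triangular load w₀=-16 kN/m (0→w₀ over full span):
  M_1 = w₀Lx/2 - w₀L²/3 - w₀x³/(6L) = (-16)·8·(8/5)/2 - (-16)·8²/3 - (-16)·(8/5)³/(6·8) = 90112/375 kN·m
Load 2 — point force P=7 kN at a=8/3 m (b=L-a=16/3):
  M_2 = -P(a-x)  [x≤a] = -7·((8/3)-(8/5)) = -112/15 kN·m
Load 3 — uniform load w=2 kN/m over full span:
  M_3 = -w(L-x)²/2 = -2·(8-(8/5))²/2 = -1024/25 kN·m
Superposition: M = Σ M_i = 23984/125 kN·m ≈ 191.872000 kN·m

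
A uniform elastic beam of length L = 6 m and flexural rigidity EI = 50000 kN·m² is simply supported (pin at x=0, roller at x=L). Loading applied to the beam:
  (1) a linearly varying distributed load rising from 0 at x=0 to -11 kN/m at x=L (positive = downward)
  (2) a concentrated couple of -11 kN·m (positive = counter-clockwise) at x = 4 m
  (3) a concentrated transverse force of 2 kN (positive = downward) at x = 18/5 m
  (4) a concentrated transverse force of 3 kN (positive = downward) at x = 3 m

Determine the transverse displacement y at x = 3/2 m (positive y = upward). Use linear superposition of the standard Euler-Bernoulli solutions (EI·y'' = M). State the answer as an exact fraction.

y(3/2) = 3732353/3200000000 m

Load 1 — triangular load w₀=-11 kN/m (0→w₀ over full span):
  y_1 = -w₀x(7L⁴-10L²x²+3x⁴)/(360LEI) = -(-11)·(3/2)·(7·6⁴-10·6²·(3/2)²+3·(3/2)⁴)/(360·6·50000) = 32373/25600000 m
Load 2 — applied couple M₀=-11 kN·m at a=4 m (b=L-a=2):
  y_2 = (M₀x³/(6L)+C₁x)/EI  [x≤a] with C₁=M₀(3b²-L²)/(6L)=22/3 = ((-11)·(3/2)³/(6·6)+(22/3)·(3/2))/50000 = 319/1600000 m
Load 3 — point force P=2 kN at a=18/5 m (b=L-a=12/5):
  y_3 = -Pbx(L²-b²-x²)/(6LEI)  [x≤a] = -2·(12/5)·(3/2)·(6²-(12/5)²-(3/2)²)/(6·6·50000) = -2799/25000000 m
Load 4 — point force P=3 kN at a=3 m (b=L-a=3):
  y_4 = -Pbx(L²-b²-x²)/(6LEI)  [x≤a] = -3·3·(3/2)·(6²-3²-(3/2)²)/(6·6·50000) = -297/1600000 m
Superposition: y = Σ y_i = 3732353/3200000000 m ≈ 0.001166 m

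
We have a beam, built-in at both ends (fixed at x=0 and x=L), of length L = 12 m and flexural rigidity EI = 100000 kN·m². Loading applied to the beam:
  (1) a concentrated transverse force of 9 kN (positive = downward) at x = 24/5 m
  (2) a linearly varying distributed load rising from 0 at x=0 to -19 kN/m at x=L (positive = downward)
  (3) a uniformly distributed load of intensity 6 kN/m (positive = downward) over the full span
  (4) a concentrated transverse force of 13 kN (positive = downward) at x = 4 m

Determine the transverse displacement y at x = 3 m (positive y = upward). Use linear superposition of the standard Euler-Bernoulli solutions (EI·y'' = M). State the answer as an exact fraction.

y(3) = -64681/240000000 m

Load 1 — point force P=9 kN at a=24/5 m (b=L-a=36/5):
  y_1 = -Pb²x²(3aL-(3a+b)x)/(6L³EI)  [x≤a] = -9·(36/5)²·3²·(3·(24/5)·12-(3·(24/5)+(36/5))·3)/(6·12³·100000) = -2187/5000000 m
Load 2 — triangular load w₀=-19 kN/m (0→w₀ over full span):
  y_2 = -w₀x²(L-x)²(x+2L)/(120LEI) = -(-19)·3²·(12-3)²·(3+2·12)/(120·12·100000) = 41553/16000000 m
Load 3 — uniform load w=6 kN/m over full span:
  y_3 = -wx²(L-x)²/(24EI) = -6·3²·(12-3)²/(24·100000) = -729/400000 m
Load 4 — point force P=13 kN at a=4 m (b=L-a=8):
  y_4 = -Pb²x²(3aL-(3a+b)x)/(6L³EI)  [x≤a] = -13·8²·3²·(3·4·12-(3·4+8)·3)/(6·12³·100000) = -91/150000 m
Superposition: y = Σ y_i = -64681/240000000 m ≈ -0.000270 m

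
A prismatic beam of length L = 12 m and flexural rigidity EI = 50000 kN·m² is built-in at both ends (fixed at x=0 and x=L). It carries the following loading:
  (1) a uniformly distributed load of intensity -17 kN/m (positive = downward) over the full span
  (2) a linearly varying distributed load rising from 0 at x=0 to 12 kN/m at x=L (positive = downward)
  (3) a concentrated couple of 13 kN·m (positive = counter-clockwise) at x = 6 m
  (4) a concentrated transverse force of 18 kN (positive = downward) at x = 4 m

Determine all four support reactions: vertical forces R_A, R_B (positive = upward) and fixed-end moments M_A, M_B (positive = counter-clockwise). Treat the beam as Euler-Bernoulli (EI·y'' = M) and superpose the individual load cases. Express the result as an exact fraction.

R_A = -7853/120 kN, M_A = -2223/20 kN·m, R_B = -5827/120 kN, M_B = 2097/20 kN·m

Load 1 — uniform load w=-17 kN/m over full span:
  R_A = wL/2 = (-17)·12/2 = -102 kN
  M_A = wL²/12 = (-17)·12²/12 = -204 kN·m
  R_B = wL/2 = (-17)·12/2 = -102 kN
  M_B = -wL²/12 = -(-17)·12²/12 = 204 kN·m
Load 2 — triangular load w₀=12 kN/m (0→w₀ over full span):
  R_A = 3w₀L/20 = 3·12·12/20 = 108/5 kN
  M_A = w₀L²/30 = 12·12²/30 = 288/5 kN·m
  R_B = 7w₀L/20 = 7·12·12/20 = 252/5 kN
  M_B = -w₀L²/20 = -12·12²/20 = -432/5 kN·m
Load 3 — applied couple M₀=13 kN·m at a=6 m (b=L-a=6):
  R_A = 6M₀ab/L³ = 6·13·6·6/12³ = 13/8 kN
  M_A = M₀b(2a-b)/L² = 13·6·(2·6-6)/12² = 13/4 kN·m
  R_B = -6M₀ab/L³ = -6·13·6·6/12³ = -13/8 kN
  M_B = M₀a(2b-a)/L² = 13·6·(2·6-6)/12² = 13/4 kN·m
Load 4 — point force P=18 kN at a=4 m (b=L-a=8):
  R_A = Pb²(3a+b)/L³ = 18·8²·(3·4+8)/12³ = 40/3 kN
  M_A = Pab²/L² = 18·4·8²/12² = 32 kN·m
  R_B = Pa²(a+3b)/L³ = 18·4²·(4+3·8)/12³ = 14/3 kN
  M_B = -Pa²b/L² = -18·4²·8/12² = -16 kN·m
Superposition: R_A = -7853/120 kN, M_A = -2223/20 kN·m, R_B = -5827/120 kN, M_B = 2097/20 kN·m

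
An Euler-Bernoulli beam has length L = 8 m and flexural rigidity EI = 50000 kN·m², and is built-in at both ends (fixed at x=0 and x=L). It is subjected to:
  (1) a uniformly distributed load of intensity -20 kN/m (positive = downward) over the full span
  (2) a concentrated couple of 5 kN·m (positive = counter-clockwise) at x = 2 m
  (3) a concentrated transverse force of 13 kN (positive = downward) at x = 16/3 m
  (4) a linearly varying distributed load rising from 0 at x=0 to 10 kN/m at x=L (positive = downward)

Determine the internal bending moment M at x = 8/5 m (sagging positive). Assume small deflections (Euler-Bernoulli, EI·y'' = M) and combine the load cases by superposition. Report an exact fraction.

Load 1 — uniform load w=-20 kN/m over full span:
  M_1 = wLx/2 - wL²/12 - wx²/2 = (-20)·8·(8/5)/2 - (-20)·8²/12 - (-20)·(8/5)²/2 = 64/15 kN·m
Load 2 — applied couple M₀=5 kN·m at a=2 m (b=L-a=6):
  M_2 = R_Ax - M_A  [x≤a] with R_A=45/64, M_A=-15/16 = (45/64)·(8/5) - (-15/16) = 33/16 kN·m
Load 3 — point force P=13 kN at a=16/3 m (b=L-a=8/3):
  M_3 = Pb²(3a+b)x/L³ - Pab²/L²  [x≤a] = 13·(8/3)²·(3·(16/3)+(8/3))·(8/5)/8³ - 13·(16/3)·(8/3)²/8² = -104/45 kN·m
Load 4 — triangular load w₀=10 kN/m (0→w₀ over full span):
  M_4 = 3w₀Lx/20 - w₀L²/30 - w₀x³/(6L) = 3·10·8·(8/5)/20 - 10·8²/30 - 10·(8/5)³/(6·8) = -224/75 kN·m
Superposition: M = Σ M_i = 3713/3600 kN·m ≈ 1.031389 kN·m

M(8/5) = 3713/3600 kN·m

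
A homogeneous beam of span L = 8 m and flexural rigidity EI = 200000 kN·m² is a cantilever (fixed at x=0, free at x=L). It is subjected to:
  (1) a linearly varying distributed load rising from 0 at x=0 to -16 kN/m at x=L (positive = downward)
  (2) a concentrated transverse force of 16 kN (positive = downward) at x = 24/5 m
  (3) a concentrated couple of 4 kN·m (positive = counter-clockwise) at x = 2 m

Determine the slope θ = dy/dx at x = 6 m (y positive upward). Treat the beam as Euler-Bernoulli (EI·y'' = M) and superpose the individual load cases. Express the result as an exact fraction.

Load 1 — triangular load w₀=-16 kN/m (0→w₀ over full span):
  θ_1 = (w₀Lx²/4-w₀L²x/3-w₀x⁴/(24L))/EI = ((-16)·8·6²/4-(-16)·8²·6/3-(-16)·6⁴/(24·8))/200000 = 251/50000 rad
Load 2 — point force P=16 kN at a=24/5 m (b=L-a=16/5):
  θ_2 = -Pa²/(2EI)  [x>a] = -16·(24/5)²/(2·200000) = -72/78125 rad
Load 3 — applied couple M₀=4 kN·m at a=2 m (b=L-a=6):
  θ_3 = M₀a/EI  [x>a] = 4·2/200000 = 1/25000 rad
Superposition: θ = Σ θ_i = 5173/1250000 rad ≈ 0.004138 rad

θ(6) = 5173/1250000 rad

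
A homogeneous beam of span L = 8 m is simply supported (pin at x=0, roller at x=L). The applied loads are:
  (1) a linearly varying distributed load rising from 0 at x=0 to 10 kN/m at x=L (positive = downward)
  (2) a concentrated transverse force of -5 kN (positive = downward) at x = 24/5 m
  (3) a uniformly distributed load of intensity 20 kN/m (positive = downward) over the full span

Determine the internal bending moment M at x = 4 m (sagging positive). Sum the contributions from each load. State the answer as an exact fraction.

Load 1 — triangular load w₀=10 kN/m (0→w₀ over full span):
  M_1 = w₀Lx/6 - w₀x³/(6L) = 10·8·4/6 - 10·4³/(6·8) = 40 kN·m
Load 2 — point force P=-5 kN at a=24/5 m (b=L-a=16/5):
  M_2 = Pbx/L  [x≤a] = (-5)·(16/5)·4/8 = -8 kN·m
Load 3 — uniform load w=20 kN/m over full span:
  M_3 = wx(L-x)/2 = 20·4·(8-4)/2 = 160 kN·m
Superposition: M = Σ M_i = 192 kN·m ≈ 192.000000 kN·m

M(4) = 192 kN·m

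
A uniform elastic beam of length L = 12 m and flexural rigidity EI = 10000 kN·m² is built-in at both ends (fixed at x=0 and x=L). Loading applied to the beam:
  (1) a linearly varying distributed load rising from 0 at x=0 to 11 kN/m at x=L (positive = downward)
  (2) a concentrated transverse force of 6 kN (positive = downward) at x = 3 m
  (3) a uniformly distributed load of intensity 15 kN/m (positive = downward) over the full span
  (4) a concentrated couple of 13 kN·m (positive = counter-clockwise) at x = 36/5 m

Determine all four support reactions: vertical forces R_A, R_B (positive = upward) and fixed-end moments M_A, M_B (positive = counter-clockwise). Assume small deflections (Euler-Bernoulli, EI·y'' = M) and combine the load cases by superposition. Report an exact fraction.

R_A = 46569/400 kN, M_A = 49417/200 kN·m, R_B = 54231/400 kN, M_B = -52203/200 kN·m

Load 1 — triangular load w₀=11 kN/m (0→w₀ over full span):
  R_A = 3w₀L/20 = 3·11·12/20 = 99/5 kN
  M_A = w₀L²/30 = 11·12²/30 = 264/5 kN·m
  R_B = 7w₀L/20 = 7·11·12/20 = 231/5 kN
  M_B = -w₀L²/20 = -11·12²/20 = -396/5 kN·m
Load 2 — point force P=6 kN at a=3 m (b=L-a=9):
  R_A = Pb²(3a+b)/L³ = 6·9²·(3·3+9)/12³ = 81/16 kN
  M_A = Pab²/L² = 6·3·9²/12² = 81/8 kN·m
  R_B = Pa²(a+3b)/L³ = 6·3²·(3+3·9)/12³ = 15/16 kN
  M_B = -Pa²b/L² = -6·3²·9/12² = -27/8 kN·m
Load 3 — uniform load w=15 kN/m over full span:
  R_A = wL/2 = 15·12/2 = 90 kN
  M_A = wL²/12 = 15·12²/12 = 180 kN·m
  R_B = wL/2 = 15·12/2 = 90 kN
  M_B = -wL²/12 = -15·12²/12 = -180 kN·m
Load 4 — applied couple M₀=13 kN·m at a=36/5 m (b=L-a=24/5):
  R_A = 6M₀ab/L³ = 6·13·(36/5)·(24/5)/12³ = 39/25 kN
  M_A = M₀b(2a-b)/L² = 13·(24/5)·(2·(36/5)-(24/5))/12² = 104/25 kN·m
  R_B = -6M₀ab/L³ = -6·13·(36/5)·(24/5)/12³ = -39/25 kN
  M_B = M₀a(2b-a)/L² = 13·(36/5)·(2·(24/5)-(36/5))/12² = 39/25 kN·m
Superposition: R_A = 46569/400 kN, M_A = 49417/200 kN·m, R_B = 54231/400 kN, M_B = -52203/200 kN·m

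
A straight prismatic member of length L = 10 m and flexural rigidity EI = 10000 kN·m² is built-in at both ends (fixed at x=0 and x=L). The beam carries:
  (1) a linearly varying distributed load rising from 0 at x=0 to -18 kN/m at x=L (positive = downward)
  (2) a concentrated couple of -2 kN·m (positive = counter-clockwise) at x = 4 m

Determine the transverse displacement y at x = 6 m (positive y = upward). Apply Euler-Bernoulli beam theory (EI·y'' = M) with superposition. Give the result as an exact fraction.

Load 1 — triangular load w₀=-18 kN/m (0→w₀ over full span):
  y_1 = -w₀x²(L-x)²(x+2L)/(120LEI) = -(-18)·6²·(10-6)²·(6+2·10)/(120·10·10000) = 351/15625 m
Load 2 — applied couple M₀=-2 kN·m at a=4 m (b=L-a=6):
  y_2 = (R_Ax³/6 - M_Ax²/2 - M₀(x-a)²/2)/EI  [x>a] with R_A=-36/125, M_A=-6/25 = ((-36/125)·6³/6 - (-6/25)·6²/2 - (-2)·(6-4)²/2)/10000 = -16/78125 m
Superposition: y = Σ y_i = 1739/78125 m ≈ 0.022259 m

y(6) = 1739/78125 m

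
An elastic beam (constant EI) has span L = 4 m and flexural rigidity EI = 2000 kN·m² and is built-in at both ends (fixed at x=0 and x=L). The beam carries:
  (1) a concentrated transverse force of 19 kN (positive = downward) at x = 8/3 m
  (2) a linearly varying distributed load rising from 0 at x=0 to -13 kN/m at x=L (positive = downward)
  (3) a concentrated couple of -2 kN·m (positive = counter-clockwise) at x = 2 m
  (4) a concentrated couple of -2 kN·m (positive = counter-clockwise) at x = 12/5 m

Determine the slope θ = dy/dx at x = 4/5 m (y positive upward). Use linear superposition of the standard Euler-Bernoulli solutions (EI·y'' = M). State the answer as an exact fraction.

Load 1 — point force P=19 kN at a=8/3 m (b=L-a=4/3):
  θ_1 = -Pb²x(2aL-(3a+b)x)/(2L³EI)  [x≤a] = -19·(4/3)²·(4/5)·(2·(8/3)·4-(3·(8/3)+(4/3))·(4/5))/(2·4³·2000) = -247/168750 rad
Load 2 — triangular load w₀=-13 kN/m (0→w₀ over full span):
  θ_2 = -w₀(2x(L-x)(L-2x)(x+2L)+x²(L-x)²)/(120LEI) = -(-13)·(2·(4/5)·(4-(4/5))·(4-2·(4/5))·((4/5)+2·4)+(4/5)²·(4-(4/5))²)/(120·4·2000) = 364/234375 rad
Load 3 — applied couple M₀=-2 kN·m at a=2 m (b=L-a=2):
  θ_3 = (R_Ax²/2 - M_Ax)/EI  [x≤a] with R_A=-3/4, M_A=-1/2 = ((-3/4)·(4/5)²/2 - (-1/2)·(4/5))/2000 = 1/12500 rad
Load 4 — applied couple M₀=-2 kN·m at a=12/5 m (b=L-a=8/5):
  θ_4 = (R_Ax²/2 - M_Ax)/EI  [x≤a] with R_A=-18/25, M_A=-16/25 = ((-18/25)·(4/5)²/2 - (-16/25)·(4/5))/2000 = 11/78125 rad
Superposition: θ = Σ θ_i = 2617/8437500 rad ≈ 0.000310 rad

θ(4/5) = 2617/8437500 rad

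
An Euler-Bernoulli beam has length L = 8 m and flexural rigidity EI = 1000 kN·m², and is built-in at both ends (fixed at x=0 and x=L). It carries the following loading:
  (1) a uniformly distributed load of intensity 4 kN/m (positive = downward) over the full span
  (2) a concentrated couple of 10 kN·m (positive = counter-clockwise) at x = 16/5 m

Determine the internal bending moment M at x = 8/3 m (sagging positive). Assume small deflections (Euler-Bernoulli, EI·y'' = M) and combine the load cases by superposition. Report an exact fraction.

Load 1 — uniform load w=4 kN/m over full span:
  M_1 = wLx/2 - wL²/12 - wx²/2 = 4·8·(8/3)/2 - 4·8²/12 - 4·(8/3)²/2 = 64/9 kN·m
Load 2 — applied couple M₀=10 kN·m at a=16/5 m (b=L-a=24/5):
  M_2 = R_Ax - M_A  [x≤a] with R_A=9/5, M_A=6/5 = (9/5)·(8/3) - (6/5) = 18/5 kN·m
Superposition: M = Σ M_i = 482/45 kN·m ≈ 10.711111 kN·m

M(8/3) = 482/45 kN·m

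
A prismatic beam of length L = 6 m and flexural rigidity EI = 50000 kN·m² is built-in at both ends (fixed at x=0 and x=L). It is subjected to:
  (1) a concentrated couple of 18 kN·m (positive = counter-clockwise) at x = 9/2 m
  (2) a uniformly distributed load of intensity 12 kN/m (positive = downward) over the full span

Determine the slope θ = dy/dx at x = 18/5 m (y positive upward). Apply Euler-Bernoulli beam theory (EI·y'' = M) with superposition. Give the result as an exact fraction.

θ(18/5) = 2997/12500000 rad

Load 1 — applied couple M₀=18 kN·m at a=9/2 m (b=L-a=3/2):
  θ_1 = (R_Ax²/2 - M_Ax)/EI  [x≤a] with R_A=27/8, M_A=45/8 = ((27/8)·(18/5)²/2 - (45/8)·(18/5))/50000 = 81/2500000 rad
Load 2 — uniform load w=12 kN/m over full span:
  θ_2 = -wx(L-x)(L-2x)/(12EI) = -12·(18/5)·(6-(18/5))·(6-2·(18/5))/(12·50000) = 81/390625 rad
Superposition: θ = Σ θ_i = 2997/12500000 rad ≈ 0.000240 rad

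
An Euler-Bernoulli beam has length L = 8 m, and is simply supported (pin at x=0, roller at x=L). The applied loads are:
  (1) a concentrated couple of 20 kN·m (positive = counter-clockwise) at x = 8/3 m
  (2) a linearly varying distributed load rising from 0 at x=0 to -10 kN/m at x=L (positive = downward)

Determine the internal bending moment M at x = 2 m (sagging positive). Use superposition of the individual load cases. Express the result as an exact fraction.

Load 1 — applied couple M₀=20 kN·m at a=8/3 m (b=L-a=16/3):
  M_1 = M₀x/L  [x≤a] = 20·2/8 = 5 kN·m
Load 2 — triangular load w₀=-10 kN/m (0→w₀ over full span):
  M_2 = w₀Lx/6 - w₀x³/(6L) = (-10)·8·2/6 - (-10)·2³/(6·8) = -25 kN·m
Superposition: M = Σ M_i = -20 kN·m ≈ -20.000000 kN·m

M(2) = -20 kN·m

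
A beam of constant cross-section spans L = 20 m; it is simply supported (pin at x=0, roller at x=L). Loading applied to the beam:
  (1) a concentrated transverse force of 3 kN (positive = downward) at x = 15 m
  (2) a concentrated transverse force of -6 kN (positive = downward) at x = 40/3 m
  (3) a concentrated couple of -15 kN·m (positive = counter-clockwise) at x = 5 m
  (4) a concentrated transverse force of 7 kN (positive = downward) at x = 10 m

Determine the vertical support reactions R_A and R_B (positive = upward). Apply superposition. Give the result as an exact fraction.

R_A = 3/2 kN, R_B = 5/2 kN

Load 1 — point force P=3 kN at a=15 m (b=L-a=5):
  R_A = Pb/L = 3·5/20 = 3/4 kN
  R_B = Pa/L = 3·15/20 = 9/4 kN
Load 2 — point force P=-6 kN at a=40/3 m (b=L-a=20/3):
  R_A = Pb/L = (-6)·(20/3)/20 = -2 kN
  R_B = Pa/L = (-6)·(40/3)/20 = -4 kN
Load 3 — applied couple M₀=-15 kN·m at a=5 m (b=L-a=15):
  R_A = M₀/L = (-15)/20 = -3/4 kN
  R_B = -M₀/L = -(-15)/20 = 3/4 kN
Load 4 — point force P=7 kN at a=10 m (b=L-a=10):
  R_A = Pb/L = 7·10/20 = 7/2 kN
  R_B = Pa/L = 7·10/20 = 7/2 kN
Superposition: R_A = 3/2 kN, R_B = 5/2 kN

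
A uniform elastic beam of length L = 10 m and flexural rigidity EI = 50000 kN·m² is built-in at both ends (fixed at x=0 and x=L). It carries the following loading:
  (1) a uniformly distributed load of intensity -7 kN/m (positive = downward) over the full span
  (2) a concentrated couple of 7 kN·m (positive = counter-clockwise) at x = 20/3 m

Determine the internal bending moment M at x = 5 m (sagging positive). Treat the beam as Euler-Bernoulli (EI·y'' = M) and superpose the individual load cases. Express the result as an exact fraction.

M(5) = -161/6 kN·m

Load 1 — uniform load w=-7 kN/m over full span:
  M_1 = wLx/2 - wL²/12 - wx²/2 = (-7)·10·5/2 - (-7)·10²/12 - (-7)·5²/2 = -175/6 kN·m
Load 2 — applied couple M₀=7 kN·m at a=20/3 m (b=L-a=10/3):
  M_2 = R_Ax - M_A  [x≤a] with R_A=14/15, M_A=7/3 = (14/15)·5 - (7/3) = 7/3 kN·m
Superposition: M = Σ M_i = -161/6 kN·m ≈ -26.833333 kN·m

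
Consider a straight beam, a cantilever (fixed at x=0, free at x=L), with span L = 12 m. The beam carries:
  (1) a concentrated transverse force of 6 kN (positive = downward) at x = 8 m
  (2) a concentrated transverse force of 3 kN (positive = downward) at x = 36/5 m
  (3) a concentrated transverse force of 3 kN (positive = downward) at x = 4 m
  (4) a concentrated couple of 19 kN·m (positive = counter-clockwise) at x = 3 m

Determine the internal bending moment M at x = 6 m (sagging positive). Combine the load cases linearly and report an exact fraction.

M(6) = -78/5 kN·m

Load 1 — point force P=6 kN at a=8 m (b=L-a=4):
  M_1 = -P(a-x)  [x≤a] = -6·(8-6) = -12 kN·m
Load 2 — point force P=3 kN at a=36/5 m (b=L-a=24/5):
  M_2 = -P(a-x)  [x≤a] = -3·((36/5)-6) = -18/5 kN·m
Load 3 — point force P=3 kN at a=4 m (b=L-a=8):
  M_3 = 0  [x>a] = 0 kN·m
Load 4 — applied couple M₀=19 kN·m at a=3 m (b=L-a=9):
  M_4 = 0  [x>a] = 0 kN·m
Superposition: M = Σ M_i = -78/5 kN·m ≈ -15.600000 kN·m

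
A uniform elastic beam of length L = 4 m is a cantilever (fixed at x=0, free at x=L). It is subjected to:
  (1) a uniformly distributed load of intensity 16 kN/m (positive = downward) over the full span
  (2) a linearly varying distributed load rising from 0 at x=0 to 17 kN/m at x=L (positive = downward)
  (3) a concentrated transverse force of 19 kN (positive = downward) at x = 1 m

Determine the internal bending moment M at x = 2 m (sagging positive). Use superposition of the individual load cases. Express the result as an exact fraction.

Load 1 — uniform load w=16 kN/m over full span:
  M_1 = -w(L-x)²/2 = -16·(4-2)²/2 = -32 kN·m
Load 2 — triangular load w₀=17 kN/m (0→w₀ over full span):
  M_2 = w₀Lx/2 - w₀L²/3 - w₀x³/(6L) = 17·4·2/2 - 17·4²/3 - 17·2³/(6·4) = -85/3 kN·m
Load 3 — point force P=19 kN at a=1 m (b=L-a=3):
  M_3 = 0  [x>a] = 0 kN·m
Superposition: M = Σ M_i = -181/3 kN·m ≈ -60.333333 kN·m

M(2) = -181/3 kN·m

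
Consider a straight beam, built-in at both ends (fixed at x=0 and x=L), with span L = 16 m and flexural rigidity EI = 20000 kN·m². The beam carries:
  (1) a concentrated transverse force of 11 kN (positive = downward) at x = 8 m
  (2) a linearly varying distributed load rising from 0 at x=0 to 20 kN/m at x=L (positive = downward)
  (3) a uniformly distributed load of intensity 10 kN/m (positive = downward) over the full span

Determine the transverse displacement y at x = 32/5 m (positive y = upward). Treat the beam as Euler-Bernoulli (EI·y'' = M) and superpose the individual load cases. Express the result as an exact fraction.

Load 1 — point force P=11 kN at a=8 m (b=L-a=8):
  y_1 = -Pb²x²(3aL-(3a+b)x)/(6L³EI)  [x≤a] = -11·8²·(32/5)²·(3·8·16-(3·8+8)·(32/5))/(6·16³·20000) = -2464/234375 m
Load 2 — triangular load w₀=20 kN/m (0→w₀ over full span):
  y_2 = -w₀x²(L-x)²(x+2L)/(120LEI) = -20·(32/5)²·(16-(32/5))²·((32/5)+2·16)/(120·16·20000) = -147456/1953125 m
Load 3 — uniform load w=10 kN/m over full span:
  y_3 = -wx²(L-x)²/(24EI) = -10·(32/5)²·(16-(32/5))²/(24·20000) = -6144/78125 m
Superposition: y = Σ y_i = -964768/5859375 m ≈ -0.164654 m

y(32/5) = -964768/5859375 m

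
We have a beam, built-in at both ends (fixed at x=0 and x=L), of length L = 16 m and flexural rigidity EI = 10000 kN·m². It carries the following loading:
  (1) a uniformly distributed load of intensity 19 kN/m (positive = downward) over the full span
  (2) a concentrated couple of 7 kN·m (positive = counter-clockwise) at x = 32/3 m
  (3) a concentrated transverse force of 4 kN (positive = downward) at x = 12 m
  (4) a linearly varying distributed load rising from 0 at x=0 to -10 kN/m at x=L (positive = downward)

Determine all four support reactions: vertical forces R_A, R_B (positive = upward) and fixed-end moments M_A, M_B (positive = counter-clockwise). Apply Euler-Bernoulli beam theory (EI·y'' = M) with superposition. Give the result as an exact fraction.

Load 1 — uniform load w=19 kN/m over full span:
  R_A = wL/2 = 19·16/2 = 152 kN
  M_A = wL²/12 = 19·16²/12 = 1216/3 kN·m
  R_B = wL/2 = 19·16/2 = 152 kN
  M_B = -wL²/12 = -19·16²/12 = -1216/3 kN·m
Load 2 — applied couple M₀=7 kN·m at a=32/3 m (b=L-a=16/3):
  R_A = 6M₀ab/L³ = 6·7·(32/3)·(16/3)/16³ = 7/12 kN
  M_A = M₀b(2a-b)/L² = 7·(16/3)·(2·(32/3)-(16/3))/16² = 7/3 kN·m
  R_B = -6M₀ab/L³ = -6·7·(32/3)·(16/3)/16³ = -7/12 kN
  M_B = M₀a(2b-a)/L² = 7·(32/3)·(2·(16/3)-(32/3))/16² = 0 kN·m
Load 3 — point force P=4 kN at a=12 m (b=L-a=4):
  R_A = Pb²(3a+b)/L³ = 4·4²·(3·12+4)/16³ = 5/8 kN
  M_A = Pab²/L² = 4·12·4²/16² = 3 kN·m
  R_B = Pa²(a+3b)/L³ = 4·12²·(12+3·4)/16³ = 27/8 kN
  M_B = -Pa²b/L² = -4·12²·4/16² = -9 kN·m
Load 4 — triangular load w₀=-10 kN/m (0→w₀ over full span):
  R_A = 3w₀L/20 = 3·(-10)·16/20 = -24 kN
  M_A = w₀L²/30 = (-10)·16²/30 = -256/3 kN·m
  R_B = 7w₀L/20 = 7·(-10)·16/20 = -56 kN
  M_B = -w₀L²/20 = -(-10)·16²/20 = 128 kN·m
Superposition: R_A = 3101/24 kN, M_A = 976/3 kN·m, R_B = 2371/24 kN, M_B = -859/3 kN·m

R_A = 3101/24 kN, M_A = 976/3 kN·m, R_B = 2371/24 kN, M_B = -859/3 kN·m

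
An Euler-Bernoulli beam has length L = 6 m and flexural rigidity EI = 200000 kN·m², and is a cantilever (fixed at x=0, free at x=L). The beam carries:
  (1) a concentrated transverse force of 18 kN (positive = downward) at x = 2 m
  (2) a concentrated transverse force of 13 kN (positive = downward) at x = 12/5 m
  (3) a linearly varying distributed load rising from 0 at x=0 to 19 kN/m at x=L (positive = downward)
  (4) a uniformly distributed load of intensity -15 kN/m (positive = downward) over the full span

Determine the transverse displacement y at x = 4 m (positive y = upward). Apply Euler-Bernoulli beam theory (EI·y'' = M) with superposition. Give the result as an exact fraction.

y(4) = -17273/28125000 m

Load 1 — point force P=18 kN at a=2 m (b=L-a=4):
  y_1 = -Pa²(3x-a)/(6EI)  [x>a] = -18·2²·(3·4-2)/(6·200000) = -3/5000 m
Load 2 — point force P=13 kN at a=12/5 m (b=L-a=18/5):
  y_2 = -Pa²(3x-a)/(6EI)  [x>a] = -13·(12/5)²·(3·4-(12/5))/(6·200000) = -234/390625 m
Load 3 — triangular load w₀=19 kN/m (0→w₀ over full span):
  y_3 = (w₀Lx³/12-w₀L²x²/6-w₀x⁵/(120L))/EI = (19·6·4³/12-19·6²·4²/6-19·4⁵/(120·6))/200000 = -874/140625 m
Load 4 — uniform load w=-15 kN/m over full span:
  y_4 = -wx²(x²-4Lx+6L²)/(24EI) = -(-15)·4²·(4²-4·6·4+6·6²)/(24·200000) = 17/2500 m
Superposition: y = Σ y_i = -17273/28125000 m ≈ -0.000614 m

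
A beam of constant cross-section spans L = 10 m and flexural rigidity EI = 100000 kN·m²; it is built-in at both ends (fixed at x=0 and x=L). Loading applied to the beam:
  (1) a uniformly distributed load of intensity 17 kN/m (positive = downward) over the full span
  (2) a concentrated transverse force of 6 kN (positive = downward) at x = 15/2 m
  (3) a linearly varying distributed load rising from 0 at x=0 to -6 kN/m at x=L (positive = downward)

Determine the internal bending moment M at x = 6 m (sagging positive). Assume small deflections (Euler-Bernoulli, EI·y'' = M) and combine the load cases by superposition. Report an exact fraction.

Load 1 — uniform load w=17 kN/m over full span:
  M_1 = wLx/2 - wL²/12 - wx²/2 = 17·10·6/2 - 17·10²/12 - 17·6²/2 = 187/3 kN·m
Load 2 — point force P=6 kN at a=15/2 m (b=L-a=5/2):
  M_2 = Pb²(3a+b)x/L³ - Pab²/L²  [x≤a] = 6·(5/2)²·(3·(15/2)+(5/2))·6/10³ - 6·(15/2)·(5/2)²/10² = 45/16 kN·m
Load 3 — triangular load w₀=-6 kN/m (0→w₀ over full span):
  M_3 = 3w₀Lx/20 - w₀L²/30 - w₀x³/(6L) = 3·(-6)·10·6/20 - (-6)·10²/30 - (-6)·6³/(6·10) = -62/5 kN·m
Superposition: M = Σ M_i = 12659/240 kN·m ≈ 52.745833 kN·m

M(6) = 12659/240 kN·m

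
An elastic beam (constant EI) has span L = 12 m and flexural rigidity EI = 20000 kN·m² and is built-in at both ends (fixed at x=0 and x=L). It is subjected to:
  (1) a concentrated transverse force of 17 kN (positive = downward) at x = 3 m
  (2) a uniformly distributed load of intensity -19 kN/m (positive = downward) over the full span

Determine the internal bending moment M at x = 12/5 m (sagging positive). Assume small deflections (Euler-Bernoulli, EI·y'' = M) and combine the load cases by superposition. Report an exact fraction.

Load 1 — point force P=17 kN at a=3 m (b=L-a=9):
  M_1 = Pb²(3a+b)x/L³ - Pab²/L²  [x≤a] = 17·9²·(3·3+9)·(12/5)/12³ - 17·3·9²/12² = 459/80 kN·m
Load 2 — uniform load w=-19 kN/m over full span:
  M_2 = wLx/2 - wL²/12 - wx²/2 = (-19)·12·(12/5)/2 - (-19)·12²/12 - (-19)·(12/5)²/2 = 228/25 kN·m
Superposition: M = Σ M_i = 5943/400 kN·m ≈ 14.857500 kN·m

M(12/5) = 5943/400 kN·m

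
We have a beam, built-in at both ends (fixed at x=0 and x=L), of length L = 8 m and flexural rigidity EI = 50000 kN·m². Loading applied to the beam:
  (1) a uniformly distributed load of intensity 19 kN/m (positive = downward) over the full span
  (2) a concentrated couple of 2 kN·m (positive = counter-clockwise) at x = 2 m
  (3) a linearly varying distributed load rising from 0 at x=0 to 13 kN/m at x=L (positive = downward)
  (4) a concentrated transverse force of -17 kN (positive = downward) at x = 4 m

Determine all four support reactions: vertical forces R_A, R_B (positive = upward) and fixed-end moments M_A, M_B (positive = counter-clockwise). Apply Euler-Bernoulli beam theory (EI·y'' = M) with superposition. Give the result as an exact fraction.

Load 1 — uniform load w=19 kN/m over full span:
  R_A = wL/2 = 19·8/2 = 76 kN
  M_A = wL²/12 = 19·8²/12 = 304/3 kN·m
  R_B = wL/2 = 19·8/2 = 76 kN
  M_B = -wL²/12 = -19·8²/12 = -304/3 kN·m
Load 2 — applied couple M₀=2 kN·m at a=2 m (b=L-a=6):
  R_A = 6M₀ab/L³ = 6·2·2·6/8³ = 9/32 kN
  M_A = M₀b(2a-b)/L² = 2·6·(2·2-6)/8² = -3/8 kN·m
  R_B = -6M₀ab/L³ = -6·2·2·6/8³ = -9/32 kN
  M_B = M₀a(2b-a)/L² = 2·2·(2·6-2)/8² = 5/8 kN·m
Load 3 — triangular load w₀=13 kN/m (0→w₀ over full span):
  R_A = 3w₀L/20 = 3·13·8/20 = 78/5 kN
  M_A = w₀L²/30 = 13·8²/30 = 416/15 kN·m
  R_B = 7w₀L/20 = 7·13·8/20 = 182/5 kN
  M_B = -w₀L²/20 = -13·8²/20 = -208/5 kN·m
Load 4 — point force P=-17 kN at a=4 m (b=L-a=4):
  R_A = Pb²(3a+b)/L³ = (-17)·4²·(3·4+4)/8³ = -17/2 kN
  M_A = Pab²/L² = (-17)·4·4²/8² = -17 kN·m
  R_B = Pa²(a+3b)/L³ = (-17)·4²·(4+3·4)/8³ = -17/2 kN
  M_B = -Pa²b/L² = -(-17)·4²·4/8² = 17 kN·m
Superposition: R_A = 13341/160 kN, M_A = 13403/120 kN·m, R_B = 16579/160 kN, M_B = -15037/120 kN·m

R_A = 13341/160 kN, M_A = 13403/120 kN·m, R_B = 16579/160 kN, M_B = -15037/120 kN·m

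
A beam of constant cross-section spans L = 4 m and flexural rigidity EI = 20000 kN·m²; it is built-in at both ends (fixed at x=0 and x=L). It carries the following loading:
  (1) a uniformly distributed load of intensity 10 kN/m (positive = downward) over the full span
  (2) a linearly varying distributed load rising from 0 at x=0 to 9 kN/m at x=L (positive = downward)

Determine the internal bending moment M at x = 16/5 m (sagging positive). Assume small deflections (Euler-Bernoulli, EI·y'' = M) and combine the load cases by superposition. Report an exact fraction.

M(16/5) = -128/375 kN·m

Load 1 — uniform load w=10 kN/m over full span:
  M_1 = wLx/2 - wL²/12 - wx²/2 = 10·4·(16/5)/2 - 10·4²/12 - 10·(16/5)²/2 = -8/15 kN·m
Load 2 — triangular load w₀=9 kN/m (0→w₀ over full span):
  M_2 = 3w₀Lx/20 - w₀L²/30 - w₀x³/(6L) = 3·9·4·(16/5)/20 - 9·4²/30 - 9·(16/5)³/(6·4) = 24/125 kN·m
Superposition: M = Σ M_i = -128/375 kN·m ≈ -0.341333 kN·m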